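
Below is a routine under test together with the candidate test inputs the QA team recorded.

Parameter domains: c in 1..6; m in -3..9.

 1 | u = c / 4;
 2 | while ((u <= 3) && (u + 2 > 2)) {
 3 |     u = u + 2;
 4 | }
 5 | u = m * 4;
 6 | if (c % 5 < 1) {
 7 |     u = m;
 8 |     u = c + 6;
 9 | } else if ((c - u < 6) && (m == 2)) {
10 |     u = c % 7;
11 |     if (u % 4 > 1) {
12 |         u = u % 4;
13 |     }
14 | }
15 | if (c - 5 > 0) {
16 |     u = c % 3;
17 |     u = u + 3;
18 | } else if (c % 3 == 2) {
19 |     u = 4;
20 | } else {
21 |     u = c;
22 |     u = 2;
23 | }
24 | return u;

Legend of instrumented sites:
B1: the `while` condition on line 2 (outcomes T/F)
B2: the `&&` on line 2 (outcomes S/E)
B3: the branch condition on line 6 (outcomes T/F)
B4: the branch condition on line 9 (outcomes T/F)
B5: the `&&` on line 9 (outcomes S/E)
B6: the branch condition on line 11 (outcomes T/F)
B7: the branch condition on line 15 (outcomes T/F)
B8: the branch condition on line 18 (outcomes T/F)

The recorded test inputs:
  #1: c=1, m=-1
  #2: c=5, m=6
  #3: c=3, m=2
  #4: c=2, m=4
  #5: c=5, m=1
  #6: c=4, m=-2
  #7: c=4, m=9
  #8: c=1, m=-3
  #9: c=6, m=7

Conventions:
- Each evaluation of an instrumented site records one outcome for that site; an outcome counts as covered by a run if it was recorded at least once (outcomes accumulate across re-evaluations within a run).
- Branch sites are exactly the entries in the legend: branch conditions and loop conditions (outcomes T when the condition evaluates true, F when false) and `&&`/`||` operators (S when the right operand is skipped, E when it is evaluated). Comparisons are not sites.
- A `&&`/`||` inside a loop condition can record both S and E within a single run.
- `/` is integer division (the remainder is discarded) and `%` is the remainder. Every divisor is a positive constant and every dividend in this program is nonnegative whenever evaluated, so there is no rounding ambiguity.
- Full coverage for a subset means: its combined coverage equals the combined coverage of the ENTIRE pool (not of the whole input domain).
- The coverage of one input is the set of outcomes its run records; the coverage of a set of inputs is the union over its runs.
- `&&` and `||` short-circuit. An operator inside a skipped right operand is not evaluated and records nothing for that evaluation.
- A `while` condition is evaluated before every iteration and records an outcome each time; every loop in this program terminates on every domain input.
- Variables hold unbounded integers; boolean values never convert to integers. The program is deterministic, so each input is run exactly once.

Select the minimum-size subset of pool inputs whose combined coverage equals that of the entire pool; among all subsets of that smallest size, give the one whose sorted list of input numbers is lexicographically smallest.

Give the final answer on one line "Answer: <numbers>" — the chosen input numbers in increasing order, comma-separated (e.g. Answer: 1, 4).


input #1 (c=1, m=-1): events B2->E, B1->F, B3->F, B5->E, B4->F, B7->F, B8->F; covers B1=F, B2=E, B3=F, B4=F, B5=E, B7=F, B8=F
input #2 (c=5, m=6): events B2->E, B1->T, B2->E, B1->T, B2->S, B1->F, B3->T, B7->F, B8->T; covers B1=T, B1=F, B2=S, B2=E, B3=T, B7=F, B8=T
input #3 (c=3, m=2): events B2->E, B1->F, B3->F, B5->E, B4->T, B6->T, B7->F, B8->F; covers B1=F, B2=E, B3=F, B4=T, B5=E, B6=T, B7=F, B8=F
input #4 (c=2, m=4): events B2->E, B1->F, B3->F, B5->E, B4->F, B7->F, B8->T; covers B1=F, B2=E, B3=F, B4=F, B5=E, B7=F, B8=T
input #5 (c=5, m=1): events B2->E, B1->T, B2->E, B1->T, B2->S, B1->F, B3->T, B7->F, B8->T; covers B1=T, B1=F, B2=S, B2=E, B3=T, B7=F, B8=T
input #6 (c=4, m=-2): events B2->E, B1->T, B2->E, B1->T, B2->S, B1->F, B3->F, B5->S, B4->F, B7->F, B8->F; covers B1=T, B1=F, B2=S, B2=E, B3=F, B4=F, B5=S, B7=F, B8=F
input #7 (c=4, m=9): events B2->E, B1->T, B2->E, B1->T, B2->S, B1->F, B3->F, B5->E, B4->F, B7->F, B8->F; covers B1=T, B1=F, B2=S, B2=E, B3=F, B4=F, B5=E, B7=F, B8=F
input #8 (c=1, m=-3): events B2->E, B1->F, B3->F, B5->S, B4->F, B7->F, B8->F; covers B1=F, B2=E, B3=F, B4=F, B5=S, B7=F, B8=F
input #9 (c=6, m=7): events B2->E, B1->T, B2->E, B1->T, B2->S, B1->F, B3->F, B5->E, B4->F, B7->T; covers B1=T, B1=F, B2=S, B2=E, B3=F, B4=F, B5=E, B7=T
pool-wide coverage (15 outcomes): B1=T, B1=F, B2=S, B2=E, B3=T, B3=F, B4=T, B4=F, B5=S, B5=E, B6=T, B7=T, B7=F, B8=T, B8=F
checked all size-1 subsets: none covers 15 outcomes (max 9/15)
checked all size-2 subsets: none covers 15 outcomes (max 12/15)
checked all size-3 subsets: none covers 15 outcomes (max 14/15)
the canonical winner is {2, 3, 6, 9}: size 4, full 15-outcome coverage, earliest index list among size-4 covers
Answer: 2, 3, 6, 9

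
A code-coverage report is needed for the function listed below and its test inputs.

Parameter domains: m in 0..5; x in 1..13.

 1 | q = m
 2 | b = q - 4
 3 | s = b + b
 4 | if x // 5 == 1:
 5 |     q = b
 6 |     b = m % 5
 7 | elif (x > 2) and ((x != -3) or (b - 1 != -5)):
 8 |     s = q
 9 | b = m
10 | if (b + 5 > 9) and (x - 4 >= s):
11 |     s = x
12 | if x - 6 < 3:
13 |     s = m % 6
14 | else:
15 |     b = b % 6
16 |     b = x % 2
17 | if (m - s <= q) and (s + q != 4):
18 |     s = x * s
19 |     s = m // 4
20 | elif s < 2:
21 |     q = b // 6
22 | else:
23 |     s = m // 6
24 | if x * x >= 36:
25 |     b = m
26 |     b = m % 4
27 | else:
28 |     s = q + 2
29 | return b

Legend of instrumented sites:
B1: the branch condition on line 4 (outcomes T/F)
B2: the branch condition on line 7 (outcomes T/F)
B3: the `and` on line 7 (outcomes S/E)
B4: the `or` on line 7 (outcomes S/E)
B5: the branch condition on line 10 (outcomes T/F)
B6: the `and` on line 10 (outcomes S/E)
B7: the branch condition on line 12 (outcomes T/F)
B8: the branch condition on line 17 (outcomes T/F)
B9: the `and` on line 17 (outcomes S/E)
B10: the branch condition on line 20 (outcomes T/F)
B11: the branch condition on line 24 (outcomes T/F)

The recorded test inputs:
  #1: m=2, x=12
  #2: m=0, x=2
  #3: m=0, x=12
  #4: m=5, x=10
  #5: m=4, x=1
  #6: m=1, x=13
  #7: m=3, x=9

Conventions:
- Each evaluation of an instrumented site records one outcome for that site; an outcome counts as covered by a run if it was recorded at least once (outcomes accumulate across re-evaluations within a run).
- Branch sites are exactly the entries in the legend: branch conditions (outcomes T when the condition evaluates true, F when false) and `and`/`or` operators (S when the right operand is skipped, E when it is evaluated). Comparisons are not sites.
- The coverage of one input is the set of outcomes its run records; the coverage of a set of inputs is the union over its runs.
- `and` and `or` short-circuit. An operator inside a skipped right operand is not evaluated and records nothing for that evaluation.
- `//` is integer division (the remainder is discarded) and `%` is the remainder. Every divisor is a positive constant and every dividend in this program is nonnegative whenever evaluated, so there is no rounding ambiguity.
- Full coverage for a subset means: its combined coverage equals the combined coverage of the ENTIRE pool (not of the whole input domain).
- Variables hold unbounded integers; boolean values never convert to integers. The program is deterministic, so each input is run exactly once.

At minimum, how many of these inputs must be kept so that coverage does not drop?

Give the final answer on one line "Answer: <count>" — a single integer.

#1 (m=2, x=12) -> B1->F, B3->E, B4->S, B2->T, B6->S, B5->F, B7->F, B9->E, B8->F, B10->F, B11->T; covered: B1=F, B2=T, B3=E, B4=S, B5=F, B6=S, B7=F, B8=F, B9=E, B10=F, B11=T
#2 (m=0, x=2) -> B1->F, B3->S, B2->F, B6->S, B5->F, B7->T, B9->E, B8->T, B11->F; covered: B1=F, B2=F, B3=S, B5=F, B6=S, B7=T, B8=T, B9=E, B11=F
#3 (m=0, x=12) -> B1->F, B3->E, B4->S, B2->T, B6->S, B5->F, B7->F, B9->E, B8->T, B11->T; covered: B1=F, B2=T, B3=E, B4=S, B5=F, B6=S, B7=F, B8=T, B9=E, B11=T
#4 (m=5, x=10) -> B1->F, B3->E, B4->S, B2->T, B6->E, B5->T, B7->F, B9->E, B8->T, B11->T; covered: B1=F, B2=T, B3=E, B4=S, B5=T, B6=E, B7=F, B8=T, B9=E, B11=T
#5 (m=4, x=1) -> B1->F, B3->S, B2->F, B6->S, B5->F, B7->T, B9->E, B8->T, B11->F; covered: B1=F, B2=F, B3=S, B5=F, B6=S, B7=T, B8=T, B9=E, B11=F
#6 (m=1, x=13) -> B1->F, B3->E, B4->S, B2->T, B6->S, B5->F, B7->F, B9->E, B8->T, B11->T; covered: B1=F, B2=T, B3=E, B4=S, B5=F, B6=S, B7=F, B8=T, B9=E, B11=T
#7 (m=3, x=9) -> B1->T, B6->S, B5->F, B7->F, B9->S, B8->F, B10->T, B11->T; covered: B1=T, B5=F, B6=S, B7=F, B8=F, B9=S, B10=T, B11=T
together the pool reaches 21 outcomes: B1=T, B1=F, B2=T, B2=F, B3=S, B3=E, B4=S, B5=T, B5=F, B6=S, B6=E, B7=T, B7=F, B8=T, B8=F, B9=S, B9=E, B10=T, B10=F, B11=T, B11=F
size 1 is not enough: best union over all size-1 subsets is 11/21
size 2 is not enough: best union over all size-2 subsets is 16/21
size 3 is not enough: best union over all size-3 subsets is 20/21
at size 4, {1, 2, 4, 7} reaches all 21 outcomes; every lexicographically earlier size-4 subset fails

Answer: 4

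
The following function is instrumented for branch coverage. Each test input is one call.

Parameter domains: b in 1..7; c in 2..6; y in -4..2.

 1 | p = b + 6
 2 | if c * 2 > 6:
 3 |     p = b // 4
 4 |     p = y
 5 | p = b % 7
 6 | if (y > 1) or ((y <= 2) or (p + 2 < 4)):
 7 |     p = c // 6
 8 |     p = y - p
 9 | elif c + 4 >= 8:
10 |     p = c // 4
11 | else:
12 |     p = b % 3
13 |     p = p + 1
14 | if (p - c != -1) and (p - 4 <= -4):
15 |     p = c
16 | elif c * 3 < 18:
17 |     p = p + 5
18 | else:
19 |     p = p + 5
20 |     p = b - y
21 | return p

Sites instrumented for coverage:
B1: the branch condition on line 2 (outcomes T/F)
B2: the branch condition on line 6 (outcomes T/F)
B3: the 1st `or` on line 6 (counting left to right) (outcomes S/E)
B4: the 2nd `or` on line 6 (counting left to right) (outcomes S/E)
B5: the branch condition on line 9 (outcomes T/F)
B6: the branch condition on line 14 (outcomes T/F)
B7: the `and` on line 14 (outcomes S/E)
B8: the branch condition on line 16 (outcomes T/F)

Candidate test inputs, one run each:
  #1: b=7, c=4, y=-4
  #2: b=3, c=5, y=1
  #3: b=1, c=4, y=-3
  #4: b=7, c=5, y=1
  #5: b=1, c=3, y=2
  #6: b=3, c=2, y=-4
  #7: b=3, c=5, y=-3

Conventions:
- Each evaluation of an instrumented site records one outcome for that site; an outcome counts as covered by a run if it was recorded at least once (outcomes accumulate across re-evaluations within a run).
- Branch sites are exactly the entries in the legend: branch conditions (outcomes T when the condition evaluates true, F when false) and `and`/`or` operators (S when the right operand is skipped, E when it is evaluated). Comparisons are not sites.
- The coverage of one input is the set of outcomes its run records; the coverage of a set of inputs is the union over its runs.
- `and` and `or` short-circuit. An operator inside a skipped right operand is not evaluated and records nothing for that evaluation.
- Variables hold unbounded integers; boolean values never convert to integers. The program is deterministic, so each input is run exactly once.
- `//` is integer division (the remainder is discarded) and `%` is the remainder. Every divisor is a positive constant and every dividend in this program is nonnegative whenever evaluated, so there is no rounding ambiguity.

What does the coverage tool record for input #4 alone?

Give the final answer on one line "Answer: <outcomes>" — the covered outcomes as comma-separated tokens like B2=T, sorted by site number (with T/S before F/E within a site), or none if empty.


Tracing the run of input #4 (b=7, c=5, y=1):
  B1->T, B3->E, B4->S, B2->T, B7->E, B6->F, B8->T
collecting distinct outcomes: B1=T, B2=T, B3=E, B4=S, B6=F, B7=E, B8=T
Answer: B1=T, B2=T, B3=E, B4=S, B6=F, B7=E, B8=T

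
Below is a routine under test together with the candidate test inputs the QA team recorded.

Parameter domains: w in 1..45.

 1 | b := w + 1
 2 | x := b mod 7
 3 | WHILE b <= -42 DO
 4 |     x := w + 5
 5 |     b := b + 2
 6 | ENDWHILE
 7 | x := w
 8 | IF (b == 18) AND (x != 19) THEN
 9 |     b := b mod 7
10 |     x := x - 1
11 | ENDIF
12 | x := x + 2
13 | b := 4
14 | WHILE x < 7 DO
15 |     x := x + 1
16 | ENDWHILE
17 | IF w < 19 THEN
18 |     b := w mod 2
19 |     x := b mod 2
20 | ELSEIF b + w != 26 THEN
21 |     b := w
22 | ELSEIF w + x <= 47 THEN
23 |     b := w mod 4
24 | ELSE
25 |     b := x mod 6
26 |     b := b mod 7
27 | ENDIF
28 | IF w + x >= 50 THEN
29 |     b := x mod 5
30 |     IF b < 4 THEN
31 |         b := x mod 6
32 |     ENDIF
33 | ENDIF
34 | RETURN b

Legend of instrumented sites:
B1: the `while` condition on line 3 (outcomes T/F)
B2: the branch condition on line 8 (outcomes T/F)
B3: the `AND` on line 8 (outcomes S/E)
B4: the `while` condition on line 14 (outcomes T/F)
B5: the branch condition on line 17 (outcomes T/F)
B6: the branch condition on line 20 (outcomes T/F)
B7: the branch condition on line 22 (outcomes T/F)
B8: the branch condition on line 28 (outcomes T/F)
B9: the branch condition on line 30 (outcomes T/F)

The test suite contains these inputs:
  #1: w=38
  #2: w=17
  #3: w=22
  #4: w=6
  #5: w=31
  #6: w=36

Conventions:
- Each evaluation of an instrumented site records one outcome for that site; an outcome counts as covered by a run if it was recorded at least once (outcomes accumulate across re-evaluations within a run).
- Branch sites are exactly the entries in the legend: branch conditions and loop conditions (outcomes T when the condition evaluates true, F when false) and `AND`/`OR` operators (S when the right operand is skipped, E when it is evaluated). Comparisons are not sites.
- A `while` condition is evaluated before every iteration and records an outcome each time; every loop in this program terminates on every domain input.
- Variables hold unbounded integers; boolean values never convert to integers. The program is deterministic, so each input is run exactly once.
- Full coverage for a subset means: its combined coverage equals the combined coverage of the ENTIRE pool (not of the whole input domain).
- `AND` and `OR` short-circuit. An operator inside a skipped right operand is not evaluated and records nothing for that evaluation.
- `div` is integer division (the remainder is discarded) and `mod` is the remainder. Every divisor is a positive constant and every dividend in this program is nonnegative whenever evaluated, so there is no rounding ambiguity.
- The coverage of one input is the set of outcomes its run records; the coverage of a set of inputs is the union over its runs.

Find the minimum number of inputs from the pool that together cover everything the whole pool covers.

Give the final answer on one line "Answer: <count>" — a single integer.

input #1 (w=38): events B1->F, B3->S, B2->F, B4->F, B5->F, B6->T, B8->T, B9->T; covers B1=F, B2=F, B3=S, B4=F, B5=F, B6=T, B8=T, B9=T
input #2 (w=17): events B1->F, B3->E, B2->T, B4->F, B5->T, B8->F; covers B1=F, B2=T, B3=E, B4=F, B5=T, B8=F
input #3 (w=22): events B1->F, B3->S, B2->F, B4->F, B5->F, B6->F, B7->T, B8->F; covers B1=F, B2=F, B3=S, B4=F, B5=F, B6=F, B7=T, B8=F
input #4 (w=6): events B1->F, B3->S, B2->F, B4->F, B5->T, B8->F; covers B1=F, B2=F, B3=S, B4=F, B5=T, B8=F
input #5 (w=31): events B1->F, B3->S, B2->F, B4->F, B5->F, B6->T, B8->T, B9->T; covers B1=F, B2=F, B3=S, B4=F, B5=F, B6=T, B8=T, B9=T
input #6 (w=36): events B1->F, B3->S, B2->F, B4->F, B5->F, B6->T, B8->T, B9->T; covers B1=F, B2=F, B3=S, B4=F, B5=F, B6=T, B8=T, B9=T
pool-wide coverage (14 outcomes): B1=F, B2=T, B2=F, B3=S, B3=E, B4=F, B5=T, B5=F, B6=T, B6=F, B7=T, B8=T, B8=F, B9=T
no size-1 subset reaches all 14 outcomes (best union: 8/14)
no size-2 subset reaches all 14 outcomes (best union: 12/14)
at size 3, {1, 2, 3} reaches all 14 outcomes; every lexicographically earlier size-3 subset fails

Answer: 3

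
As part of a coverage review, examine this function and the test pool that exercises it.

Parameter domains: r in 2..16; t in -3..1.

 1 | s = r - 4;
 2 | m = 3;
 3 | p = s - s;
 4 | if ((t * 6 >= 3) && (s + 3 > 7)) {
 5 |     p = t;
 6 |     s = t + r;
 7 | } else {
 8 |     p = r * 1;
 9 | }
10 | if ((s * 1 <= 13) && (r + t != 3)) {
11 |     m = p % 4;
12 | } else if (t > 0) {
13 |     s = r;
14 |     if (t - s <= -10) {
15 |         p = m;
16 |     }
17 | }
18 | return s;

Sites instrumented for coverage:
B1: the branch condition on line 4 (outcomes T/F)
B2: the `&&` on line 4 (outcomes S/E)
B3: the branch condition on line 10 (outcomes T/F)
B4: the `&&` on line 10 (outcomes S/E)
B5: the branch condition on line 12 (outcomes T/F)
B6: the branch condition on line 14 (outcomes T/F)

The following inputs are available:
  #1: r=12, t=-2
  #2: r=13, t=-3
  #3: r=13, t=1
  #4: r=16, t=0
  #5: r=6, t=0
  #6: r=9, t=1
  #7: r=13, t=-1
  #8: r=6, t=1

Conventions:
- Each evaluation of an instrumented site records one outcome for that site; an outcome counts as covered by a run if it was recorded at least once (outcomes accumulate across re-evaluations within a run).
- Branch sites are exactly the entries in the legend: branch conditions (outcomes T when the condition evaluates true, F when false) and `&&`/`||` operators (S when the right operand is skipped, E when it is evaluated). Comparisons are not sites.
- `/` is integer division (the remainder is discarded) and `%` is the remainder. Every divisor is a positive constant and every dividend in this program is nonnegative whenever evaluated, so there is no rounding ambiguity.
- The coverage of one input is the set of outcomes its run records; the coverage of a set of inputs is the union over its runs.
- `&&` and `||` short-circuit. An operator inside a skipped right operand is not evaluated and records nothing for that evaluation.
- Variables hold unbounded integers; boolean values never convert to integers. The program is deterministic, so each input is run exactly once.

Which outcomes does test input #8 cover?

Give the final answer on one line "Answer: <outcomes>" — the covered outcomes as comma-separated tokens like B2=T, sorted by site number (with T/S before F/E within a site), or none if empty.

Running input #8 (r=6, t=1), event by event:
  B2->E, B1->F, B4->E, B3->T
as a set, this run covers: B1=F, B2=E, B3=T, B4=E

Answer: B1=F, B2=E, B3=T, B4=E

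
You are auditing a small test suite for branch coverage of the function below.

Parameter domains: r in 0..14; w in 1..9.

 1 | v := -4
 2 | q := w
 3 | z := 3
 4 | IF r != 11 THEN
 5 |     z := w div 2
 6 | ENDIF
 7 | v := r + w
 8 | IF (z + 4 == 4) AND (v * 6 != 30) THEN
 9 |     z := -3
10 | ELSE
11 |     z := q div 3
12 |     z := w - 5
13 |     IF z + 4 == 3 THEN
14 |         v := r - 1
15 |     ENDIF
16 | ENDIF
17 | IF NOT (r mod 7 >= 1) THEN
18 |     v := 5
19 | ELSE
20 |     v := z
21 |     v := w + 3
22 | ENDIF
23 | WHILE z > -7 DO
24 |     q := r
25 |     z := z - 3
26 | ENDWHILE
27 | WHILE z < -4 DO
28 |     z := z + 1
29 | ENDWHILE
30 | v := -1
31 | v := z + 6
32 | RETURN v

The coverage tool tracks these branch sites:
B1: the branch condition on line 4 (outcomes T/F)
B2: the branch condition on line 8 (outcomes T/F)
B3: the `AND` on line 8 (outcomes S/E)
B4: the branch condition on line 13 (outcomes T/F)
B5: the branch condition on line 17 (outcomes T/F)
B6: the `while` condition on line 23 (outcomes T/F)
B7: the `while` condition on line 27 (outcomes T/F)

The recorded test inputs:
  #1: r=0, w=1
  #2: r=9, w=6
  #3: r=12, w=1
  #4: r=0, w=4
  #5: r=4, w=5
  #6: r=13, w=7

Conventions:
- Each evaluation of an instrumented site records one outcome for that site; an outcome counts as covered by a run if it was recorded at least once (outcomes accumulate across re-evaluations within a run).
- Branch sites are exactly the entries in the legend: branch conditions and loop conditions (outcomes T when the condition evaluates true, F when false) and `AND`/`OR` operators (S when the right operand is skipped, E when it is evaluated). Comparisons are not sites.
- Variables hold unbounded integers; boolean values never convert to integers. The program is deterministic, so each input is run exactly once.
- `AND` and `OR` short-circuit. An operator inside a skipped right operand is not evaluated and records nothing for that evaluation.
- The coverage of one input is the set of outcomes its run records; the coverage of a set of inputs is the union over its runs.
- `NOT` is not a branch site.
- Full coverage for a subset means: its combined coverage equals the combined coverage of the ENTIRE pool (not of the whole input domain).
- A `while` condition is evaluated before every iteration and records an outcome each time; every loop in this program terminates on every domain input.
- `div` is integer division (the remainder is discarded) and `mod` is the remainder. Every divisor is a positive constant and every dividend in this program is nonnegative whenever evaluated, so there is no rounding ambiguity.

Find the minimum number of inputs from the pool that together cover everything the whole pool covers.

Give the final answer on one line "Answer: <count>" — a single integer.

#1 (r=0, w=1) -> B1->T, B3->E, B2->T, B5->T, B6->T, B6->T, B6->F, B7->T, B7->T, B7->T, B7->T, B7->T, B7->F; covered: B1=T, B2=T, B3=E, B5=T, B6=T, B6=F, B7=T, B7=F
#2 (r=9, w=6) -> B1->T, B3->S, B2->F, B4->F, B5->F, B6->T, B6->T, B6->T, B6->F, B7->T, B7->T, B7->T, B7->T, B7->F; covered: B1=T, B2=F, B3=S, B4=F, B5=F, B6=T, B6=F, B7=T, B7=F
#3 (r=12, w=1) -> B1->T, B3->E, B2->T, B5->F, B6->T, B6->T, B6->F, B7->T, B7->T, B7->T, B7->T, B7->T, B7->F; covered: B1=T, B2=T, B3=E, B5=F, B6=T, B6=F, B7=T, B7=F
#4 (r=0, w=4) -> B1->T, B3->S, B2->F, B4->T, B5->T, B6->T, B6->T, B6->F, B7->T, B7->T, B7->T, B7->F; covered: B1=T, B2=F, B3=S, B4=T, B5=T, B6=T, B6=F, B7=T, B7=F
#5 (r=4, w=5) -> B1->T, B3->S, B2->F, B4->F, B5->F, B6->T, B6->T, B6->T, B6->F, B7->T, B7->T, B7->T, B7->T, B7->T, ...; covered: B1=T, B2=F, B3=S, B4=F, B5=F, B6=T, B6=F, B7=T, B7=F
#6 (r=13, w=7) -> B1->T, B3->S, B2->F, B4->F, B5->F, B6->T, B6->T, B6->T, B6->F, B7->T, B7->T, B7->T, B7->F; covered: B1=T, B2=F, B3=S, B4=F, B5=F, B6=T, B6=F, B7=T, B7=F
union over all inputs: B1=T, B2=T, B2=F, B3=S, B3=E, B4=T, B4=F, B5=T, B5=F, B6=T, B6=F, B7=T, B7=F (13 outcomes)
no size-1 subset reaches all 13 outcomes (best union: 9/13)
no size-2 subset reaches all 13 outcomes (best union: 12/13)
size 3: inputs {1, 2, 4} cover all 13 outcomes, and no lexicographically smaller subset of this size does

Answer: 3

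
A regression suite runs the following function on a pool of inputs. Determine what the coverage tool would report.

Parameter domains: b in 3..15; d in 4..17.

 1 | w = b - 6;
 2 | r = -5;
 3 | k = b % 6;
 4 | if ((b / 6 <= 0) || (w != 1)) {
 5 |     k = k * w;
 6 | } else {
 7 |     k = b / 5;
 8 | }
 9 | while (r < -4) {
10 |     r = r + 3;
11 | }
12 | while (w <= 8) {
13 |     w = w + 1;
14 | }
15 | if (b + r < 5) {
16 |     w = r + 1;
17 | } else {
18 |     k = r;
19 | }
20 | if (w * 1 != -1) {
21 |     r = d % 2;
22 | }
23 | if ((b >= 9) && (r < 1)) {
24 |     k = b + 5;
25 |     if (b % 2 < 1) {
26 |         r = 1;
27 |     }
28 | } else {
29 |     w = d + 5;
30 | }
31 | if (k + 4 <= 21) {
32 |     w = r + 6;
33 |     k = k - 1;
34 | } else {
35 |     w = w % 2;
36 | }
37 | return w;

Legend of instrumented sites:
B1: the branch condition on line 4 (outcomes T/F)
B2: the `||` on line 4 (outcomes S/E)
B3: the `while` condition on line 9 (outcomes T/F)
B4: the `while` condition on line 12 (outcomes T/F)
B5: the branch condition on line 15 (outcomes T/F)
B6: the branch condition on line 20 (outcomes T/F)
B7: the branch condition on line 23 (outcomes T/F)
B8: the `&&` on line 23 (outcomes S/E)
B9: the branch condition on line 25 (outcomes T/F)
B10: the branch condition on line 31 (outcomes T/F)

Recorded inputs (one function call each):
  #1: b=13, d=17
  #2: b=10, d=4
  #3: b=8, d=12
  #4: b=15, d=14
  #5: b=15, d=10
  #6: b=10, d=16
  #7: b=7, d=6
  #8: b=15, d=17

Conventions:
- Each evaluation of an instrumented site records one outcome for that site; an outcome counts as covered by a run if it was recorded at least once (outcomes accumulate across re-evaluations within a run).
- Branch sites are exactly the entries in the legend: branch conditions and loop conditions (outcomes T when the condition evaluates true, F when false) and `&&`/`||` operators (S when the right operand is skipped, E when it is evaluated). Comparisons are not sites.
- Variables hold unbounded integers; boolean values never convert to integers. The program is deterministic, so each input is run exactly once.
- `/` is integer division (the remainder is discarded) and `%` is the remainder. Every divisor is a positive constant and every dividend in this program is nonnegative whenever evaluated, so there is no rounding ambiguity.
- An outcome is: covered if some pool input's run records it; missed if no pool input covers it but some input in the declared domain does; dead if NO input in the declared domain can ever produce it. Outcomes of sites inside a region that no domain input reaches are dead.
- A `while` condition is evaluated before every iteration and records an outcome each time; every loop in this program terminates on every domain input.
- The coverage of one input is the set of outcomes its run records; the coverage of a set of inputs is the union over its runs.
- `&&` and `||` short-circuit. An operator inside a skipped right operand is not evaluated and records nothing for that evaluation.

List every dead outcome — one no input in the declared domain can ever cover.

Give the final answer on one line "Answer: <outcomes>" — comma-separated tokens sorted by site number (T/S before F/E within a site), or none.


running all 182 domain inputs and tallying outcomes:
  reachable outcomes have witnesses, e.g. B1=T (e.g. b=3, d=4), B1=F (e.g. b=7, d=4), B2=S (e.g. b=3, d=4), B2=E (e.g. b=6, d=4)
Answer: none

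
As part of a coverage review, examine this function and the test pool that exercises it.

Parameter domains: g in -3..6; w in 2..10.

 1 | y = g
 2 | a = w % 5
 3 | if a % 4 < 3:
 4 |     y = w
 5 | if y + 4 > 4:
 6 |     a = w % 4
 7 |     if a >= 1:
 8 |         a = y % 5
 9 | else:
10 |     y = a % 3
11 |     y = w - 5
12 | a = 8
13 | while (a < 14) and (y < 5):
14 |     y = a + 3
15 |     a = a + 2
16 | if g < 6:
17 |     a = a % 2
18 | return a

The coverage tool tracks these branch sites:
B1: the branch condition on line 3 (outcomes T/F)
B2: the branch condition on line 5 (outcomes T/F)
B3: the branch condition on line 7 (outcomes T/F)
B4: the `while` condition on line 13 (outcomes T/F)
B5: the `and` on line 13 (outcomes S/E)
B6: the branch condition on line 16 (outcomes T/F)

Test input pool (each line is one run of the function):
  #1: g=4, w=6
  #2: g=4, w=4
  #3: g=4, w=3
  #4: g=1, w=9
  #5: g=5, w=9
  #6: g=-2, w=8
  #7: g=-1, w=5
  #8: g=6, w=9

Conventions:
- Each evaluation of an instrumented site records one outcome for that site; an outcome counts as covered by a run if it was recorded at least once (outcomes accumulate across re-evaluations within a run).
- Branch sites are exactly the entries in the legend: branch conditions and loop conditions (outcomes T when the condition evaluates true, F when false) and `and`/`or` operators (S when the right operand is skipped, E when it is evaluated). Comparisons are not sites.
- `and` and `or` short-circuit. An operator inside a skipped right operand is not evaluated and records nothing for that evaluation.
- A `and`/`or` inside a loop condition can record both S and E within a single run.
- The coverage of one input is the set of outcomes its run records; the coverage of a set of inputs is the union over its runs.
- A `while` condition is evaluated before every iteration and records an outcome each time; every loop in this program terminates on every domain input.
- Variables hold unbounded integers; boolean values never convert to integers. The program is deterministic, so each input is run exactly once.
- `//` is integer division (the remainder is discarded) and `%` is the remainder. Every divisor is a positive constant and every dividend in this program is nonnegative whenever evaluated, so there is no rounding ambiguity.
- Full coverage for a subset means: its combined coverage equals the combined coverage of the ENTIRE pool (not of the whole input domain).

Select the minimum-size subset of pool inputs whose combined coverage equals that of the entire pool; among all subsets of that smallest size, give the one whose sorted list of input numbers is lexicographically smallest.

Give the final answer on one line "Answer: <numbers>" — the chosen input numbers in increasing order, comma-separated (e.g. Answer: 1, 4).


run #1 (g=4, w=6) runs B1->T, B2->T, B3->T, B5->E, B4->F, B6->T; records B1=T, B2=T, B3=T, B4=F, B5=E, B6=T
run #2 (g=4, w=4) runs B1->T, B2->T, B3->F, B5->E, B4->T, B5->E, B4->F, B6->T; records B1=T, B2=T, B3=F, B4=T, B4=F, B5=E, B6=T
run #3 (g=4, w=3) runs B1->F, B2->T, B3->T, B5->E, B4->T, B5->E, B4->F, B6->T; records B1=F, B2=T, B3=T, B4=T, B4=F, B5=E, B6=T
run #4 (g=1, w=9) runs B1->T, B2->T, B3->T, B5->E, B4->F, B6->T; records B1=T, B2=T, B3=T, B4=F, B5=E, B6=T
run #5 (g=5, w=9) runs B1->T, B2->T, B3->T, B5->E, B4->F, B6->T; records B1=T, B2=T, B3=T, B4=F, B5=E, B6=T
run #6 (g=-2, w=8) runs B1->F, B2->F, B5->E, B4->T, B5->E, B4->F, B6->T; records B1=F, B2=F, B4=T, B4=F, B5=E, B6=T
run #7 (g=-1, w=5) runs B1->T, B2->T, B3->T, B5->E, B4->F, B6->T; records B1=T, B2=T, B3=T, B4=F, B5=E, B6=T
run #8 (g=6, w=9) runs B1->T, B2->T, B3->T, B5->E, B4->F, B6->F; records B1=T, B2=T, B3=T, B4=F, B5=E, B6=F
union over all inputs: B1=T, B1=F, B2=T, B2=F, B3=T, B3=F, B4=T, B4=F, B5=E, B6=T, B6=F (11 outcomes)
every size-1 subset falls short of the 11 outcomes (best: 7/11)
every size-2 subset falls short of the 11 outcomes (best: 10/11)
the canonical winner is {2, 6, 8}: size 3, full 11-outcome coverage, earliest index list among size-3 covers
Answer: 2, 6, 8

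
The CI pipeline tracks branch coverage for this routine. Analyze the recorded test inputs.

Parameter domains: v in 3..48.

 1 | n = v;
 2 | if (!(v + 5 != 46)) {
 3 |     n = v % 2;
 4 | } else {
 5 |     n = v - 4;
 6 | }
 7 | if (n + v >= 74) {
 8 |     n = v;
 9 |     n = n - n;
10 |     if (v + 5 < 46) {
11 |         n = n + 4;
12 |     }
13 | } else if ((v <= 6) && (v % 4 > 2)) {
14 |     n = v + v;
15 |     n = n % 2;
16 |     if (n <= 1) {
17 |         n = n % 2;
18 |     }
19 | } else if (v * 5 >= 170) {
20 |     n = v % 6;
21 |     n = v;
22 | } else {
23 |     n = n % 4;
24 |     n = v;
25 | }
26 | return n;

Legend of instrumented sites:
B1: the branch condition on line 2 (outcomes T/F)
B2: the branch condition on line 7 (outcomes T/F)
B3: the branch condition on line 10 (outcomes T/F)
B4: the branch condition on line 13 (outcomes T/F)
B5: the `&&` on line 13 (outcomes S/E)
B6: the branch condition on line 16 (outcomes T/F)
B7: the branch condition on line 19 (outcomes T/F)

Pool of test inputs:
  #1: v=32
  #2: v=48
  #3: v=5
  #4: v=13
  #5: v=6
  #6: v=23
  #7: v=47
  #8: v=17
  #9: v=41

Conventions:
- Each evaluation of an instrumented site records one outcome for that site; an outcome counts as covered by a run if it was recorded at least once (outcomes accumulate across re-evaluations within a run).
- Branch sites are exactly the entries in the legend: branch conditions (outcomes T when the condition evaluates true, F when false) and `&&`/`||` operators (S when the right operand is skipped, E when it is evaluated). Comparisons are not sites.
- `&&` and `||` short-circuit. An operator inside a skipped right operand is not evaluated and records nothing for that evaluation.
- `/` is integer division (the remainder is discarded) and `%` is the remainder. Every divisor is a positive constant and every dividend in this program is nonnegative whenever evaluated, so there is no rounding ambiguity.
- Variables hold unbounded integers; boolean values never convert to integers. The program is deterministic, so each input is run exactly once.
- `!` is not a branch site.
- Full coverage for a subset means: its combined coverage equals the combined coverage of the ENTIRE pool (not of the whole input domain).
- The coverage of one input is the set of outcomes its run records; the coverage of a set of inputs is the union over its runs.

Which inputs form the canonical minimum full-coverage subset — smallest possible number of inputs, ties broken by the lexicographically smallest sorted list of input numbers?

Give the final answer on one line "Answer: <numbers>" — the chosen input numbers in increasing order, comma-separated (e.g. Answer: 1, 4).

input #1, v=32: outcomes B1=F, B2=F, B4=F, B5=S, B7=F
input #2, v=48: outcomes B1=F, B2=T, B3=F
input #3, v=5: outcomes B1=F, B2=F, B4=F, B5=E, B7=F
input #4, v=13: outcomes B1=F, B2=F, B4=F, B5=S, B7=F
input #5, v=6: outcomes B1=F, B2=F, B4=F, B5=E, B7=F
input #6, v=23: outcomes B1=F, B2=F, B4=F, B5=S, B7=F
input #7, v=47: outcomes B1=F, B2=T, B3=F
input #8, v=17: outcomes B1=F, B2=F, B4=F, B5=S, B7=F
input #9, v=41: outcomes B1=T, B2=F, B4=F, B5=S, B7=T
the full pool covers 10 outcomes: B1=T, B1=F, B2=T, B2=F, B3=F, B4=F, B5=S, B5=E, B7=T, B7=F
checked all size-1 subsets: none covers 10 outcomes (max 5/10)
checked all size-2 subsets: none covers 10 outcomes (max 8/10)
at size 3, {2, 3, 9} reaches all 10 outcomes; every lexicographically earlier size-3 subset fails

Answer: 2, 3, 9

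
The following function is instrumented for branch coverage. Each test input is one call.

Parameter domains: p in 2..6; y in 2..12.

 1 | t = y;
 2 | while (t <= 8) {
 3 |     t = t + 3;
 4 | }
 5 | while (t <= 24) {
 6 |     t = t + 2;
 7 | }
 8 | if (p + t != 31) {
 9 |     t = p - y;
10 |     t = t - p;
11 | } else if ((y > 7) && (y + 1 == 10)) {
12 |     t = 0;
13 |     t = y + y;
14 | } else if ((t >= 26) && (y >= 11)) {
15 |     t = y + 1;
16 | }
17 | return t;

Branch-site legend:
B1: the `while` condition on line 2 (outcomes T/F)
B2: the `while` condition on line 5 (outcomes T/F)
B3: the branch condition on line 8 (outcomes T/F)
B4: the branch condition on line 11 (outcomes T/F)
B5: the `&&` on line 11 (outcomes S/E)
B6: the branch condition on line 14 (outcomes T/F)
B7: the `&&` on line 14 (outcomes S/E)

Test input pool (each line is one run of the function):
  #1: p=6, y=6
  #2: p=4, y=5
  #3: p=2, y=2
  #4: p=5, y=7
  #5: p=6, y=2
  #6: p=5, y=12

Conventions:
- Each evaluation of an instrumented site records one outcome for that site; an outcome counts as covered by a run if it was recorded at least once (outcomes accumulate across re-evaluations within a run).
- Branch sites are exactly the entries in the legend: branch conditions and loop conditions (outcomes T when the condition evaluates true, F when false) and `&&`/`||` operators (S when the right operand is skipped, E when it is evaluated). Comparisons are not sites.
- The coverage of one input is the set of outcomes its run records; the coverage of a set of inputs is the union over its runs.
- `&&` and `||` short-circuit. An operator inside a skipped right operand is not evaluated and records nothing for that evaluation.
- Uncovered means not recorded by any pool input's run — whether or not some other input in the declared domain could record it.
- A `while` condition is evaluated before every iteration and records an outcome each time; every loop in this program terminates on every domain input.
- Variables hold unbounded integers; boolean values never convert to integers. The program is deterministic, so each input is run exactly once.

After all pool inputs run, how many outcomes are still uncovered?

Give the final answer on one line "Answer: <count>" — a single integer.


run #1 (p=6, y=6) runs B1->T, B1->F, B2->T, B2->T, B2->T, B2->T, B2->T, B2->T, B2->T, B2->T, B2->F, B3->F, B5->S, B4->F, ...; records B1=T, B1=F, B2=T, B2=F, B3=F, B4=F, B5=S, B6=F, B7=S
run #2 (p=4, y=5) runs B1->T, B1->T, B1->F, B2->T, B2->T, B2->T, B2->T, B2->T, B2->T, B2->T, B2->F, B3->T; records B1=T, B1=F, B2=T, B2=F, B3=T
run #3 (p=2, y=2) runs B1->T, B1->T, B1->T, B1->F, B2->T, B2->T, B2->T, B2->T, B2->T, B2->T, B2->T, B2->F, B3->T; records B1=T, B1=F, B2=T, B2=F, B3=T
run #4 (p=5, y=7) runs B1->T, B1->F, B2->T, B2->T, B2->T, B2->T, B2->T, B2->T, B2->T, B2->T, B2->F, B3->F, B5->S, B4->F, ...; records B1=T, B1=F, B2=T, B2=F, B3=F, B4=F, B5=S, B6=F, B7=E
run #5 (p=6, y=2) runs B1->T, B1->T, B1->T, B1->F, B2->T, B2->T, B2->T, B2->T, B2->T, B2->T, B2->T, B2->F, B3->F, B5->S, ...; records B1=T, B1=F, B2=T, B2=F, B3=F, B4=F, B5=S, B6=F, B7=S
run #6 (p=5, y=12) runs B1->F, B2->T, B2->T, B2->T, B2->T, B2->T, B2->T, B2->T, B2->F, B3->F, B5->E, B4->F, B7->E, B6->T; records B1=F, B2=T, B2=F, B3=F, B4=F, B5=E, B6=T, B7=E
union over the pool: B1=T, B1=F, B2=T, B2=F, B3=T, B3=F, B4=F, B5=S, B5=E, B6=T, B6=F, B7=S, B7=E
uncovered (1 of 14): B4=T
Answer: 1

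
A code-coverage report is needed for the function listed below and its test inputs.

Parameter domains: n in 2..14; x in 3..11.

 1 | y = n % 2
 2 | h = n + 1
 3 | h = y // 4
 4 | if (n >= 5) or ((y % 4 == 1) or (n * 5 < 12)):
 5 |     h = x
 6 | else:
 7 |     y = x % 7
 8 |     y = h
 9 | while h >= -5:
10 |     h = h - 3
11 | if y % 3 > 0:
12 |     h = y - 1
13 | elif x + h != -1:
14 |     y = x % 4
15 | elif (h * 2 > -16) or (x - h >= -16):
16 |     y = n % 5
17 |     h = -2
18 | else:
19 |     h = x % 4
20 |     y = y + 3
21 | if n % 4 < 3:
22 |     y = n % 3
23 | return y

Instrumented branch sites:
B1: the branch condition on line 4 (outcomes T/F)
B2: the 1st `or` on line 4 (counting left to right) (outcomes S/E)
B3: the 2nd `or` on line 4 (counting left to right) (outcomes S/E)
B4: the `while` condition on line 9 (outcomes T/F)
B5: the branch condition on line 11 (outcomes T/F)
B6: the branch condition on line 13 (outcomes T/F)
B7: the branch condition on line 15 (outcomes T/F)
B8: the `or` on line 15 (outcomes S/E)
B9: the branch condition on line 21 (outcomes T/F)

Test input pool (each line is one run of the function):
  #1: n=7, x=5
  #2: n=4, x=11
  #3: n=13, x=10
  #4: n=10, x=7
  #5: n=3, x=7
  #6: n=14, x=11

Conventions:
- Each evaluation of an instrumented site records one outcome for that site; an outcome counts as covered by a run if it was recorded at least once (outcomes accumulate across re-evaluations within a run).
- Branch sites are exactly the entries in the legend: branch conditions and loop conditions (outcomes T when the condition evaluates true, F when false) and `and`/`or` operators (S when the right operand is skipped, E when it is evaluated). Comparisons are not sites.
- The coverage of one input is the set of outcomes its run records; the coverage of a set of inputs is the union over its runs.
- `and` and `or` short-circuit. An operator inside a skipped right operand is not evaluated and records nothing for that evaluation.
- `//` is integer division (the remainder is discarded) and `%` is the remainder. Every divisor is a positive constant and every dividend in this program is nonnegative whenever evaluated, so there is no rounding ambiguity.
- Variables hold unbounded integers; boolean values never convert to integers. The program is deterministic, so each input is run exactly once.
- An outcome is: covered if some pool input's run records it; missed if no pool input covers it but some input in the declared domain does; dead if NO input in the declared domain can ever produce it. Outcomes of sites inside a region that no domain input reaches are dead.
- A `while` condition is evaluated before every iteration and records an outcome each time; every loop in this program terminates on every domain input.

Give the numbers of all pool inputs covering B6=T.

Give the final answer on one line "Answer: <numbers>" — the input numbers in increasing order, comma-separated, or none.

input #1 (n=7, x=5): misses B6=T
input #2 (n=4, x=11): covers B6=T
input #3 (n=13, x=10): misses B6=T
input #4 (n=10, x=7): misses B6=T
input #5 (n=3, x=7): misses B6=T
input #6 (n=14, x=11): covers B6=T

Answer: 2, 6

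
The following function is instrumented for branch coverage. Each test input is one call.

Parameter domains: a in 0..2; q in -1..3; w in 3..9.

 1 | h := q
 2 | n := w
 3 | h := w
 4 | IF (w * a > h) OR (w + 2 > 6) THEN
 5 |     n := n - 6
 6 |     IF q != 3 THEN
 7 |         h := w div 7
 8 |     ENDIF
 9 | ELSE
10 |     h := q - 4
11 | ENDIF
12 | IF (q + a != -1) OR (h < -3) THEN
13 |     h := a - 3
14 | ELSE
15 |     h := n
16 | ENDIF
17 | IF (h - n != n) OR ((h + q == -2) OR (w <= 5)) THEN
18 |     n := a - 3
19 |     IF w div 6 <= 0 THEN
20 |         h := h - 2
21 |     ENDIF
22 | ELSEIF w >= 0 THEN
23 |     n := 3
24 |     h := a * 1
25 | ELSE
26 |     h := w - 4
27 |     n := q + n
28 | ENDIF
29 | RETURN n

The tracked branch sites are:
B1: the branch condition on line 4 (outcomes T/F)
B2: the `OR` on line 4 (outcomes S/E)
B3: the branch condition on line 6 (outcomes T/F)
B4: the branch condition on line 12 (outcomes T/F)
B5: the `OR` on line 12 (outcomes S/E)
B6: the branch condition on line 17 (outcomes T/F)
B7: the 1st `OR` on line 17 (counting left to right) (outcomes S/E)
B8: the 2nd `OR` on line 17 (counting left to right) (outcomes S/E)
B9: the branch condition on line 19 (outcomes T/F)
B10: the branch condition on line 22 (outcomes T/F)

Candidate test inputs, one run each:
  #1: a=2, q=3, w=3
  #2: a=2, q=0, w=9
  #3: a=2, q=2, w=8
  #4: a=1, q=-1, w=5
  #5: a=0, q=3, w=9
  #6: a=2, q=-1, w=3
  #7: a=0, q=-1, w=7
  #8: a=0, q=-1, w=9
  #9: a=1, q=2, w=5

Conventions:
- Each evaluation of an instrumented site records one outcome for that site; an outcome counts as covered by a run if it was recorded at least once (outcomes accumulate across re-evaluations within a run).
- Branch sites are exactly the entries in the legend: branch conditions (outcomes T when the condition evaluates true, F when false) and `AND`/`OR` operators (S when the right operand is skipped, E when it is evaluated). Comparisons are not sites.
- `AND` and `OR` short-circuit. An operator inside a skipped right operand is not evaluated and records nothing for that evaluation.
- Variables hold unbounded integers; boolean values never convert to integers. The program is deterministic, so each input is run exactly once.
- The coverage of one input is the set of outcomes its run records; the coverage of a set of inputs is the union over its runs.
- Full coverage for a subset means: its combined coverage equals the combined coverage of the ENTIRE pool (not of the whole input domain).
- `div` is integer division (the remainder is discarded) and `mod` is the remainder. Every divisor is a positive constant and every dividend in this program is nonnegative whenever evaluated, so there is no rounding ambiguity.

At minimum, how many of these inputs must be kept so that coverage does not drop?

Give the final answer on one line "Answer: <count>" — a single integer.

run #1 (a=2, q=3, w=3) records B1=T, B2=S, B3=F, B4=T, B5=S, B6=T, B7=S, B9=T
run #2 (a=2, q=0, w=9) records B1=T, B2=S, B3=T, B4=T, B5=S, B6=T, B7=S, B9=F
run #3 (a=2, q=2, w=8) records B1=T, B2=S, B3=T, B4=T, B5=S, B6=T, B7=S, B9=F
run #4 (a=1, q=-1, w=5) records B1=T, B2=E, B3=T, B4=T, B5=S, B6=T, B7=E, B8=E, B9=T
run #5 (a=0, q=3, w=9) records B1=T, B2=E, B3=F, B4=T, B5=S, B6=T, B7=S, B9=F
run #6 (a=2, q=-1, w=3) records B1=T, B2=S, B3=T, B4=T, B5=S, B6=T, B7=S, B9=T
run #7 (a=0, q=-1, w=7) records B1=T, B2=E, B3=T, B4=F, B5=E, B6=T, B7=S, B9=F
run #8 (a=0, q=-1, w=9) records B1=T, B2=E, B3=T, B4=F, B5=E, B6=T, B7=S, B9=F
run #9 (a=1, q=2, w=5) records B1=T, B2=E, B3=T, B4=T, B5=S, B6=T, B7=E, B8=E, B9=T
the full pool covers 15 outcomes: B1=T, B2=S, B2=E, B3=T, B3=F, B4=T, B4=F, B5=S, B5=E, B6=T, B7=S, B7=E, B8=E, B9=T, B9=F
every size-1 subset falls short of the 15 outcomes (best: 9/15)
every size-2 subset falls short of the 15 outcomes (best: 13/15)
inputs {1, 4, 7} (size 3) cover everything; no size-3 subset with a lexicographically smaller index list covers all 15

Answer: 3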